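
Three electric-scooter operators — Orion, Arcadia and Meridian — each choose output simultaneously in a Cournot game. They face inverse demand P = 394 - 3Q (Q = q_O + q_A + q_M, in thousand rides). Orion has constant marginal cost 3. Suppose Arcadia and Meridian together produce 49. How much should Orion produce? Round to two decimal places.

40.67

With rivals' combined output fixed at 49, Orion's profit is π_O = (394 - 3·49 - 3q_O)q_O - (3q_O) = (247 - 3q_O)q_O - (3q_O).
∂π_O/∂q_O = 244 - 6q_O = 0, so q_O = 122/3.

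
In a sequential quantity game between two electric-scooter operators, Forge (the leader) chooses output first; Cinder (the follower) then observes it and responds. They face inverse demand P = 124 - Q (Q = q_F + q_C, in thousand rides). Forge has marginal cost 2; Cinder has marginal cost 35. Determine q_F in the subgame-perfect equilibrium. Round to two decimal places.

Solve by backward induction. Given q_F, the follower Cinder maximises π_C = (124 - q_F - q_C)q_C - 35q_C.
∂π_C/∂q_C = 89 - q_F - 2q_C = 0 gives the reaction function q_C = (89 - q_F)/2.
The leader anticipates this reaction. Substituting into P = 124 - Q gives P = 159/2 - (1/2)q_F, so π_F = (159/2 - (1/2)q_F)q_F - 2q_F.
The leader's first-order condition 155/2 - q_F = 0 yields q_F = 155/2.
Then q_C = (89 - 155/2)/2 = 23/4.

77.50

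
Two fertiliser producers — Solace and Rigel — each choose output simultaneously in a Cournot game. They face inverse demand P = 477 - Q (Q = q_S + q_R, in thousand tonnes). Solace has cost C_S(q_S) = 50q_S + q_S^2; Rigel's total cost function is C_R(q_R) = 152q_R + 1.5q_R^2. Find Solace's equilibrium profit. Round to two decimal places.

Solace's profit: π_S = (477 - Q)q_S - (50q_S + q_S²). Setting ∂π_S/∂q_S = 0: 427 - 4q_S - (q_R) = 0.
Rigel's profit: π_R = (477 - Q)q_R - (152q_R + (3/2)q_R²). Setting ∂π_R/∂q_R = 0: 325 - 5q_R - (q_S) = 0.
So q_S = (427 - q_R)/4 and q_R = (325 - q_S)/5.
Substituting one into the other gives q_S = 1810/19 and q_R = 873/19.
Price P = 477 - 141.2105 = 335.7895.
Solace's profit: 335.7895·(1810/19) - 50·(1810/19) - (1810/19)² = 18150.1385.

18150.14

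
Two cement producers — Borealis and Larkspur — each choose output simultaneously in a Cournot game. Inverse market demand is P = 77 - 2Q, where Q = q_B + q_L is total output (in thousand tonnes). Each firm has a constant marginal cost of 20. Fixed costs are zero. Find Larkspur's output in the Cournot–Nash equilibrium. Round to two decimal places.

Each firm earns π_i = (77 - 2Q)q_i - 20q_i.
First-order condition (treating rivals' output as given): 57 - 4q_i - 2q_j = 0.
By symmetry each firm produces the same amount; substituting q_j = q_i yields q_i = 57/6 = 19/2.

9.50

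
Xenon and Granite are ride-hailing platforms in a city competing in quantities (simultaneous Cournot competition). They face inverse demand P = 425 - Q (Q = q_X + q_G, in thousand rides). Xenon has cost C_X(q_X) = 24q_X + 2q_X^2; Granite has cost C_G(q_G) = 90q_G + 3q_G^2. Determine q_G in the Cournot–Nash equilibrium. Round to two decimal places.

Xenon's profit: π_X = (425 - Q)q_X - (24q_X + 2q_X²). Setting ∂π_X/∂q_X = 0: 401 - 6q_X - (q_G) = 0.
Granite's first-order condition: 335 - 8q_G - (q_X) = 0.
So q_X = (401 - q_G)/6 and q_G = (335 - q_X)/8.
Substituting one into the other gives q_X = 61.1277 and q_G = 1609/47.

34.23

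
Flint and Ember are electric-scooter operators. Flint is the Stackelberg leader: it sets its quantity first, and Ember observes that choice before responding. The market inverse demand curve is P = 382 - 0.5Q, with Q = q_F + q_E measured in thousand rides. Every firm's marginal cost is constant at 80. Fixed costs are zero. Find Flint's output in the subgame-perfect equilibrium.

The follower Ember best-responds to any q_F: π_E = (382 - 0.5Q)q_E - 80q_E.
Follower FOC: 302 - (1/2)q_F - q_E = 0, so q_E(q_F) = (302 - (1/2)q_F).
The leader anticipates this reaction. Substituting into P = 382 - 0.5Q gives P = 231 - (1/4)q_F, so π_F = (231 - (1/4)q_F)q_F - 80q_F.
Maximising: ∂π_F/∂q_F = 151 - (1/2)q_F = 0, giving q_F = 302.
Then q_E = (302 - (1/2)·302) = 151.

302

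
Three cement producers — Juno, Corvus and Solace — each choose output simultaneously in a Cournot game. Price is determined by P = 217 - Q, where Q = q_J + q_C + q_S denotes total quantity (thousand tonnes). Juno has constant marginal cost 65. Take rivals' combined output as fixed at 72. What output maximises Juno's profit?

40

With rivals' combined output fixed at 72, Juno's profit is π_J = (217 - 72 - q_J)q_J - (65q_J) = (145 - q_J)q_J - (65q_J).
∂π_J/∂q_J = 80 - 2q_J = 0, so q_J = 40.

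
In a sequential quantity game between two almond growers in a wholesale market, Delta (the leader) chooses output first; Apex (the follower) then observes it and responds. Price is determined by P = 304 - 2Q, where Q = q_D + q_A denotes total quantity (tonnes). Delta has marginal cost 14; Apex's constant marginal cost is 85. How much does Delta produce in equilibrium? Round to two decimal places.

90.25

The follower Apex best-responds to any q_D: π_A = (304 - 2Q)q_A - 85q_A.
Follower FOC: 219 - 2q_D - 4q_A = 0, so q_A(q_D) = (219 - 2q_D)/4.
Delta substitutes q_A(q_D) into its own profit: π_D = q_D(304 - 2q_D - (219 - 2q_D)/2) - 14q_D = (389/2 - q_D)q_D - 14q_D.
The leader's first-order condition 361/2 - 2q_D = 0 yields q_D = 361/4.
Then q_A = (219 - 2·(361/4))/4 = 77/8.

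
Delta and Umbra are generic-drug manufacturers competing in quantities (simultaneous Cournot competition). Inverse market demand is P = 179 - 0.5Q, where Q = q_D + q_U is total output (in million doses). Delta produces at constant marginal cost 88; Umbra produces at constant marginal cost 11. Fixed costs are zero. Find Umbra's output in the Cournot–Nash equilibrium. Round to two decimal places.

Delta's profit: π_D = (179 - 0.5Q)q_D - (88q_D). Setting ∂π_D/∂q_D = 0: 91 - q_D - (1/2)(q_U) = 0.
Umbra's profit: π_U = (179 - 0.5Q)q_U - (11q_U). Setting ∂π_U/∂q_U = 0: 168 - q_U - (1/2)(q_D) = 0.
Rearranging gives the reaction functions q_D = (91 - (1/2)q_U) and q_U = (168 - (1/2)q_D).
Solving the pair: q_D = 28/3, q_U = 490/3.

163.33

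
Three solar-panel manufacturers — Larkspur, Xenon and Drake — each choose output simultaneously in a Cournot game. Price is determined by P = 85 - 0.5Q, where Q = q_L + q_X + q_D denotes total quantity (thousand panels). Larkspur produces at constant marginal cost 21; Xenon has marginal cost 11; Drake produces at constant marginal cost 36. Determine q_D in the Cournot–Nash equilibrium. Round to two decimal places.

4.50

Larkspur's profit: π_L = (85 - 0.5Q)q_L - (21q_L). Setting ∂π_L/∂q_L = 0: 64 - q_L - (1/2)(q_X + q_D) = 0.
Xenon's profit: π_X = (85 - 0.5Q)q_X - (11q_X). Setting ∂π_X/∂q_X = 0: 74 - q_X - (1/2)(q_L + q_D) = 0.
Drake's profit: π_D = (85 - 0.5Q)q_D - (36q_D). Setting ∂π_D/∂q_D = 0: 49 - q_D - (1/2)(q_L + q_X) = 0.
Summing all 3 equations gives 187 − 2Q = 0, hence Q = 187/2.
Back-substituting: q_L = (64 − 187/4)/(1/2) = 69/2, q_X = (74 − 187/4)/(1/2) = 109/2, q_D = (49 − 187/4)/(1/2) = 9/2.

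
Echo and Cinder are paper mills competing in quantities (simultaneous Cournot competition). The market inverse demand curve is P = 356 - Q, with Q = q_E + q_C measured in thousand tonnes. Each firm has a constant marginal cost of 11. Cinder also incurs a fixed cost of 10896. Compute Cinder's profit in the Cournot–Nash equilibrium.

2329

A representative firm's profit is π_i = q_i(356 - Q) - 11q_i.
First-order condition (treating rivals' output as given): 345 - 2q_i - q_j = 0.
With identical firms every q_j equals q_i, so q_j = q_i and 345 = 3q_i, giving q_i = 115.
Price P = 356 - 230 = 126.
Cinder's profit: (126 - 11)·115 - 10896 = 2329.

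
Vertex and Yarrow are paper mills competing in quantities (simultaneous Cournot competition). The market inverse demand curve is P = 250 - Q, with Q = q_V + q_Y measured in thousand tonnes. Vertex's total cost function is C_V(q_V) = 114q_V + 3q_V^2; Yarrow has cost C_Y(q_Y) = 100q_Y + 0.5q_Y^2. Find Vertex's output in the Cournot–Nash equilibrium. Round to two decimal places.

Vertex's profit: π_V = (250 - Q)q_V - (114q_V + 3q_V²). Setting ∂π_V/∂q_V = 0: 136 - 8q_V - (q_Y) = 0.
Yarrow's first-order condition: 150 - 3q_Y - (q_V) = 0.
Rearranging gives the reaction functions q_V = (136 - q_Y)/8 and q_Y = (150 - q_V)/3.
Solving the pair: q_V = 258/23, q_Y = 1064/23.

11.22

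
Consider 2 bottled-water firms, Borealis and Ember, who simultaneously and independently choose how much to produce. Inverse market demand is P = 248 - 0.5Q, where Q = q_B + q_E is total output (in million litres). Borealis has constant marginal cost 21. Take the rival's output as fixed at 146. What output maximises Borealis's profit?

With the rival's output fixed at 146, Borealis's profit is π_B = (248 - (1/2)·146 - (1/2)q_B)q_B - (21q_B) = (175 - (1/2)q_B)q_B - (21q_B).
∂π_B/∂q_B = 154 - q_B = 0, so q_B = 154.

154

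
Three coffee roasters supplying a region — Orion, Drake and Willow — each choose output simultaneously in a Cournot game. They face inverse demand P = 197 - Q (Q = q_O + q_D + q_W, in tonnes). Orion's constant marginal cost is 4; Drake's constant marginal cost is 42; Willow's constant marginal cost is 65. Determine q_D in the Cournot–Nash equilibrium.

Orion's profit: π_O = (197 - Q)q_O - (4q_O). Setting ∂π_O/∂q_O = 0: 193 - 2q_O - (q_D + q_W) = 0.
Drake's first-order condition: 155 - 2q_D - (q_O + q_W) = 0.
Willow's first-order condition: 132 - 2q_W - (q_O + q_D) = 0.
Adding the 3 first-order conditions: 480 − 4Q = 0, so Q = 120.
Back-substituting: q_O = (193 − 120) = 73, q_D = (155 − 120) = 35, q_W = (132 − 120) = 12.

35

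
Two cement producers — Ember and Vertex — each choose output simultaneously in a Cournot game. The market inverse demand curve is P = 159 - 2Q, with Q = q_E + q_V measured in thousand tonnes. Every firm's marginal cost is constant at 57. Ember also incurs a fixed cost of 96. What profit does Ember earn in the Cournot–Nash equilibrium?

Each firm earns π_i = (159 - 2Q)q_i - 57q_i.
First-order condition (treating rivals' output as given): 102 - 4q_i - 2q_j = 0.
With identical firms every q_j equals q_i, so q_j = q_i and 102 = 6q_i, giving q_i = 17.
Price P = 159 - 2·34 = 91.
Ember's profit: (91 - 57)·17 - 96 = 482.

482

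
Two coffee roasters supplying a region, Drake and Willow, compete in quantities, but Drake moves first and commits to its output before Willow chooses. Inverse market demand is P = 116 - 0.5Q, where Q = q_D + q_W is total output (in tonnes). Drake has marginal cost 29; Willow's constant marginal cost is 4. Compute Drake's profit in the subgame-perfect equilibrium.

Solve by backward induction. Given q_D, the follower Willow maximises π_W = (116 - (1/2)q_D - (1/2)q_W)q_W - 4q_W.
Follower FOC: 112 - (1/2)q_D - q_W = 0, so q_W(q_D) = (112 - (1/2)q_D).
The leader anticipates this reaction. Substituting into P = 116 - 0.5Q gives P = 60 - (1/4)q_D, so π_D = (60 - (1/4)q_D)q_D - 29q_D.
Maximising: ∂π_D/∂q_D = 31 - (1/2)q_D = 0, giving q_D = 62.
Then q_W = (112 - (1/2)·62) = 81.
Price P = 116 - (1/2)·143 = 89/2.
Drake's profit: (89/2 - 29)·62 = 961.

961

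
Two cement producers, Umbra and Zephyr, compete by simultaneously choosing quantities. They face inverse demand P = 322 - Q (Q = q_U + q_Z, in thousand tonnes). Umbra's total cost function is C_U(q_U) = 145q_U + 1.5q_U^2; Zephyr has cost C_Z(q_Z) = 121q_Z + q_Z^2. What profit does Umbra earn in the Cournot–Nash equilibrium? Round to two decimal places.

Umbra's profit: π_U = (322 - Q)q_U - (145q_U + (3/2)q_U²). Setting ∂π_U/∂q_U = 0: 177 - 5q_U - (q_Z) = 0.
Zephyr's first-order condition: 201 - 4q_Z - (q_U) = 0.
Best responses: q_U = (177 - q_Z)/5, q_Z = (201 - q_U)/4.
Solving the pair: q_U = 507/19, q_Z = 828/19.
Price P = 322 - 1335/19 = 251.7368.
Umbra's profit: 251.7368·(507/19) - 145·(507/19) - (3/2)(507/19)² = 1780.1177.

1780.12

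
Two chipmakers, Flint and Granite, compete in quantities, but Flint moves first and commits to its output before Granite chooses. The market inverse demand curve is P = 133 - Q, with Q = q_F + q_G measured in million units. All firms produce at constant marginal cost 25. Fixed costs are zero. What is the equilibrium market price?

Solve by backward induction. Given q_F, the follower Granite maximises π_G = (133 - q_F - q_G)q_G - 25q_G.
Follower FOC: 108 - q_F - 2q_G = 0, so q_G(q_F) = (108 - q_F)/2.
Flint substitutes q_G(q_F) into its own profit: π_F = q_F(133 - q_F - (108 - q_F)/2) - 25q_F = (79 - (1/2)q_F)q_F - 25q_F.
Leader FOC: 54 - q_F = 0, so q_F = 54.
Then q_G = (108 - 54)/2 = 27.
Total output Q = 81, so price P = 133 - 81 = 52.

52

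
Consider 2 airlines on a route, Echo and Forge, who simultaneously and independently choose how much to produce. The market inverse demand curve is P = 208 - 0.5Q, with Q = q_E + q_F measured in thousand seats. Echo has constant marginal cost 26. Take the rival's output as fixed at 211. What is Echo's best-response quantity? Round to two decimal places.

With the rival's output fixed at 211, Echo's profit is π_E = (208 - (1/2)·211 - (1/2)q_E)q_E - (26q_E) = (205/2 - (1/2)q_E)q_E - (26q_E).
∂π_E/∂q_E = 153/2 - q_E = 0, so q_E = 153/2.

76.50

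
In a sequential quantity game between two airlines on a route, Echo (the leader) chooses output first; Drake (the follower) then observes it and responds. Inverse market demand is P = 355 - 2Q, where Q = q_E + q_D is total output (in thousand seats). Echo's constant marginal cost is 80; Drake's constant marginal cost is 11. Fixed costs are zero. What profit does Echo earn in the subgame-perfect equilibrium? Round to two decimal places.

2652.25

Solve by backward induction. Given q_E, the follower Drake maximises π_D = (355 - 2q_E - 2q_D)q_D - 11q_D.
Setting the follower's marginal profit to zero, 344 - 2q_E - 4q_D = 0, i.e. q_D = (344 - 2q_E)/4.
The leader anticipates this reaction. Substituting into P = 355 - 2Q gives P = 183 - q_E, so π_E = (183 - q_E)q_E - 80q_E.
Maximising: ∂π_E/∂q_E = 103 - 2q_E = 0, giving q_E = 103/2.
Then q_D = (344 - 2·(103/2))/4 = 241/4.
Price P = 355 - 2·(447/4) = 263/2.
Echo's profit: (263/2 - 80)·(103/2) = 2652.2500.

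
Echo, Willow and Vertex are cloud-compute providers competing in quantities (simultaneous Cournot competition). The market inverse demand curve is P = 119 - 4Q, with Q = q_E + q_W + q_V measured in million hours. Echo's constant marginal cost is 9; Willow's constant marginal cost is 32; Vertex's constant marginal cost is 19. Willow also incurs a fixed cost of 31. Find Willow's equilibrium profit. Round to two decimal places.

9.64

Echo's profit: π_E = (119 - 4Q)q_E - (9q_E). Setting ∂π_E/∂q_E = 0: 110 - 8q_E - 4(q_W + q_V) = 0.
Willow's profit: π_W = (119 - 4Q)q_W - (32q_W). Setting ∂π_W/∂q_W = 0: 87 - 8q_W - 4(q_E + q_V) = 0.
Vertex's profit: π_V = (119 - 4Q)q_V - (19q_V). Setting ∂π_V/∂q_V = 0: 100 - 8q_V - 4(q_E + q_W) = 0.
Adding the 3 first-order conditions: 297 − 16Q = 0, so Q = 297/16.
Back-substituting: q_E = (110 − 297/4)/4 = 143/16, q_W = (87 − 297/4)/4 = 51/16, q_V = (100 − 297/4)/4 = 103/16.
Price P = 119 - 4·(297/16) = 179/4.
Willow's profit: (179/4 - 32)·(51/16) - 31 = 617/64.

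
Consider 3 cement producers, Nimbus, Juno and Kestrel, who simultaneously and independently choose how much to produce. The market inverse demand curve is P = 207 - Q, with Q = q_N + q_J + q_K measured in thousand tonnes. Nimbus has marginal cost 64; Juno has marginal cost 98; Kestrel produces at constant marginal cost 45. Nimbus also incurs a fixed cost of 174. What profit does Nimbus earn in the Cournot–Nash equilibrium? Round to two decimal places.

1386.25

Nimbus's profit: π_N = (207 - Q)q_N - (64q_N). Setting ∂π_N/∂q_N = 0: 143 - 2q_N - (q_J + q_K) = 0.
Juno's first-order condition: 109 - 2q_J - (q_N + q_K) = 0.
Kestrel's first-order condition: 162 - 2q_K - (q_N + q_J) = 0.
Adding the 3 first-order conditions: 414 − 4Q = 0, so Q = 207/2.
Back-substituting: q_N = (143 − 207/2) = 79/2, q_J = (109 − 207/2) = 11/2, q_K = (162 − 207/2) = 117/2.
Price P = 207 - 207/2 = 207/2.
Nimbus's profit: (207/2 - 64)·(79/2) - 174 = 1386.2500.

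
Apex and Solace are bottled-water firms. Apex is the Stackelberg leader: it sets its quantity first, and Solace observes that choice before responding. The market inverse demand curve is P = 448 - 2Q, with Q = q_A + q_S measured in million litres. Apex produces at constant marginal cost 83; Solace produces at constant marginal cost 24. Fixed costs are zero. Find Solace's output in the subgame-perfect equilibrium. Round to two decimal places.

67.75

The follower Solace best-responds to any q_A: π_S = (448 - 2Q)q_S - 24q_S.
Setting the follower's marginal profit to zero, 424 - 2q_A - 4q_S = 0, i.e. q_S = (424 - 2q_A)/4.
Apex substitutes q_S(q_A) into its own profit: π_A = q_A(448 - 2q_A - (424 - 2q_A)/2) - 83q_A = (236 - q_A)q_A - 83q_A.
The leader's first-order condition 153 - 2q_A = 0 yields q_A = 153/2.
Then q_S = (424 - 2·(153/2))/4 = 271/4.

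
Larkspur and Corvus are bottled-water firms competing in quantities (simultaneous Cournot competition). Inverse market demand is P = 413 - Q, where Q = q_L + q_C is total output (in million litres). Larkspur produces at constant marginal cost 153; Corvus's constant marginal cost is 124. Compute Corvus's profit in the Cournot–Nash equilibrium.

Larkspur's profit: π_L = (413 - Q)q_L - (153q_L). Setting ∂π_L/∂q_L = 0: 260 - 2q_L - (q_C) = 0.
Corvus's first-order condition: 289 - 2q_C - (q_L) = 0.
Rearranging gives the reaction functions q_L = (260 - q_C)/2 and q_C = (289 - q_L)/2.
Substituting one into the other gives q_L = 77 and q_C = 106.
Price P = 413 - 183 = 230.
Corvus's profit: (230 - 124)·106 = 11236.

11236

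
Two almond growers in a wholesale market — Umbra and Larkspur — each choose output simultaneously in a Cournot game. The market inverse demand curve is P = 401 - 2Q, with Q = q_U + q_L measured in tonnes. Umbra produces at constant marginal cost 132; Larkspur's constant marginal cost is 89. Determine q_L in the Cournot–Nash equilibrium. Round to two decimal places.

Umbra's profit: π_U = (401 - 2Q)q_U - (132q_U). Setting ∂π_U/∂q_U = 0: 269 - 4q_U - 2(q_L) = 0.
Larkspur's first-order condition: 312 - 4q_L - 2(q_U) = 0.
Best responses: q_U = (269 - 2q_L)/4, q_L = (312 - 2q_U)/4.
Solving the pair: q_U = 113/3, q_L = 355/6.

59.17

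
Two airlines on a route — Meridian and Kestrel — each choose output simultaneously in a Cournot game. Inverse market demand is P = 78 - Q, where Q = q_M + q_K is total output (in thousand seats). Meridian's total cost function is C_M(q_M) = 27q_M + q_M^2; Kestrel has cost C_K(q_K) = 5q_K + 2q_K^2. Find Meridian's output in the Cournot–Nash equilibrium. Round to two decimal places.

Meridian's profit: π_M = (78 - Q)q_M - (27q_M + q_M²). Setting ∂π_M/∂q_M = 0: 51 - 4q_M - (q_K) = 0.
Kestrel's profit: π_K = (78 - Q)q_K - (5q_K + 2q_K²). Setting ∂π_K/∂q_K = 0: 73 - 6q_K - (q_M) = 0.
Rearranging gives the reaction functions q_M = (51 - q_K)/4 and q_K = (73 - q_M)/6.
Solving the pair: q_M = 233/23, q_K = 241/23.

10.13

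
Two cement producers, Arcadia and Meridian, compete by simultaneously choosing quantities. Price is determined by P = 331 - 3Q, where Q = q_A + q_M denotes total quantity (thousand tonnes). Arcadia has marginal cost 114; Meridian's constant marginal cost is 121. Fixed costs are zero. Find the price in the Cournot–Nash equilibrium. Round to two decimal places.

Arcadia's profit: π_A = (331 - 3Q)q_A - (114q_A). Setting ∂π_A/∂q_A = 0: 217 - 6q_A - 3(q_M) = 0.
Meridian's profit: π_M = (331 - 3Q)q_M - (121q_M). Setting ∂π_M/∂q_M = 0: 210 - 6q_M - 3(q_A) = 0.
Best responses: q_A = (217 - 3q_M)/6, q_M = (210 - 3q_A)/6.
Solving the pair: q_A = 224/9, q_M = 203/9.
Total output Q = 427/9, so price P = 331 - 3·(427/9) = 566/3.

188.67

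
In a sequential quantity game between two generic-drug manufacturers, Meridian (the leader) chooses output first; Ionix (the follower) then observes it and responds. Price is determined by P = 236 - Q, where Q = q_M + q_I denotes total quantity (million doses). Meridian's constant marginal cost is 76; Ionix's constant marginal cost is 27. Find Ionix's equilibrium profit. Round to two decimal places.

Solve by backward induction. Given q_M, the follower Ionix maximises π_I = (236 - q_M - q_I)q_I - 27q_I.
∂π_I/∂q_I = 209 - q_M - 2q_I = 0 gives the reaction function q_I = (209 - q_M)/2.
The leader anticipates this reaction. Substituting into P = 236 - Q gives P = 263/2 - (1/2)q_M, so π_M = (263/2 - (1/2)q_M)q_M - 76q_M.
The leader's first-order condition 111/2 - q_M = 0 yields q_M = 111/2.
Then q_I = (209 - 111/2)/2 = 307/4.
Price P = 236 - 529/4 = 415/4.
Ionix's profit: (415/4 - 27)·(307/4) = 5890.5625.

5890.56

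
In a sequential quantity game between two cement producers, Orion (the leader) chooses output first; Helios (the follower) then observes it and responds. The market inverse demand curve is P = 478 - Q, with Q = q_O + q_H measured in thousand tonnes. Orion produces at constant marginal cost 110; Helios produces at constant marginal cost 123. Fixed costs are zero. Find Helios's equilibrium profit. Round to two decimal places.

6765.06

Solve by backward induction. Given q_O, the follower Helios maximises π_H = (478 - q_O - q_H)q_H - 123q_H.
∂π_H/∂q_H = 355 - q_O - 2q_H = 0 gives the reaction function q_H = (355 - q_O)/2.
The leader anticipates this reaction. Substituting into P = 478 - Q gives P = 601/2 - (1/2)q_O, so π_O = (601/2 - (1/2)q_O)q_O - 110q_O.
The leader's first-order condition 381/2 - q_O = 0 yields q_O = 381/2.
Then q_H = (355 - 381/2)/2 = 329/4.
Price P = 478 - 1091/4 = 821/4.
Helios's profit: (821/4 - 123)·(329/4) = 6765.0625.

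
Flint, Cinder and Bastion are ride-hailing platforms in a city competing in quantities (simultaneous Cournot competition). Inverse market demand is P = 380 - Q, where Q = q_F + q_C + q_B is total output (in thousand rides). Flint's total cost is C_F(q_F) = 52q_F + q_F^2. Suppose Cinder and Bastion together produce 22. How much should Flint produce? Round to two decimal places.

With rivals' combined output fixed at 22, Flint's profit is π_F = (380 - 22 - q_F)q_F - (52q_F + q_F²) = (358 - q_F)q_F - (52q_F + q_F²).
∂π_F/∂q_F = 306 - 4q_F = 0, so q_F = 153/2.

76.50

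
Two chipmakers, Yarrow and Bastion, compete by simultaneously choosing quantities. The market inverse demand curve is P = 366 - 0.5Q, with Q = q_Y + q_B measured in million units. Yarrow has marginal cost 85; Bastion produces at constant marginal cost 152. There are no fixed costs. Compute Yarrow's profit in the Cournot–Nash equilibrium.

Yarrow's profit: π_Y = (366 - 0.5Q)q_Y - (85q_Y). Setting ∂π_Y/∂q_Y = 0: 281 - q_Y - (1/2)(q_B) = 0.
Bastion's first-order condition: 214 - q_B - (1/2)(q_Y) = 0.
Best responses: q_Y = (281 - (1/2)q_B), q_B = (214 - (1/2)q_Y).
Solving the pair: q_Y = 232, q_B = 98.
Price P = 366 - (1/2)·330 = 201.
Yarrow's profit: (201 - 85)·232 = 26912.

26912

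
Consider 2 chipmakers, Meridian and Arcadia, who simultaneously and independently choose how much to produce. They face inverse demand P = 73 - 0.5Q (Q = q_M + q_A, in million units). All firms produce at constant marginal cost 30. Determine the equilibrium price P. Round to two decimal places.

A representative firm's profit is π_i = q_i(73 - 0.5Q) - 30q_i.
First-order condition (treating rivals' output as given): 43 - q_i - (1/2)q_j = 0.
By symmetry each firm produces the same amount; substituting q_j = q_i yields q_i = 43/(3/2) = 86/3.
Total output Q = 172/3, so price P = 73 - (1/2)·(172/3) = 133/3.

44.33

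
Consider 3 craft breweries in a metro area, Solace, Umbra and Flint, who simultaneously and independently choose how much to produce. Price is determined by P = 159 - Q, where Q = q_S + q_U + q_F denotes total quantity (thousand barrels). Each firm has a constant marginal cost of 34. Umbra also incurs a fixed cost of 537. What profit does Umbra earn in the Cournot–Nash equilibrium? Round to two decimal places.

A representative firm's profit is π_i = q_i(159 - Q) - 34q_i.
Setting ∂π_i/∂q_i = 0 with rivals' quantities fixed: 125 - 2q_i - Σ_{j≠i} q_j = 0.
By symmetry each firm produces the same amount; substituting Σ_{j≠i} q_j = 2q_i yields q_i = 125/4.
Price P = 159 - 375/4 = 261/4.
Umbra's profit: (261/4 - 34)·(125/4) - 537 = 439.5625.

439.56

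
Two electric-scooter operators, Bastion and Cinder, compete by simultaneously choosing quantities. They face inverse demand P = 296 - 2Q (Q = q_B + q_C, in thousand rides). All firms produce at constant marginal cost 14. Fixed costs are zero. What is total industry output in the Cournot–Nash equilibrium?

94

Each firm earns π_i = (296 - 2Q)q_i - 14q_i.
Setting ∂π_i/∂q_i = 0 with rivals' quantities fixed: 282 - 4q_i - 2q_j = 0.
With identical firms every q_j equals q_i, so q_j = q_i and 282 = 6q_i, giving q_i = 47.
Total output Q = 47 + 47 = 94.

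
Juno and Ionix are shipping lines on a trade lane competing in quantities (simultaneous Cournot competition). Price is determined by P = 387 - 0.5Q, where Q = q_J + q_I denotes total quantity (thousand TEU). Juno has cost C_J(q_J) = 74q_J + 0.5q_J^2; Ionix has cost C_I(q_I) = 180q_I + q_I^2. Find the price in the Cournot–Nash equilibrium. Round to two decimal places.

291.96

Juno's profit: π_J = (387 - 0.5Q)q_J - (74q_J + (1/2)q_J²). Setting ∂π_J/∂q_J = 0: 313 - 2q_J - (1/2)(q_I) = 0.
Ionix's profit: π_I = (387 - 0.5Q)q_I - (180q_I + q_I²). Setting ∂π_I/∂q_I = 0: 207 - 3q_I - (1/2)(q_J) = 0.
Best responses: q_J = (313 - (1/2)q_I)/2, q_I = (207 - (1/2)q_J)/3.
Substituting one into the other gives q_J = 145.3043 and q_I = 1030/23.
Total output Q = 190.0870, so price P = 387 - (1/2)·190.0870 = 291.9565.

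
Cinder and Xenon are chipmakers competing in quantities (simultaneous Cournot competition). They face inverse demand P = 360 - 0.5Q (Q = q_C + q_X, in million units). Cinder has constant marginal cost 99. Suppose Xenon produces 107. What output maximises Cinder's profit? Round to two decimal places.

With the rival's output fixed at 107, Cinder's profit is π_C = (360 - (1/2)·107 - (1/2)q_C)q_C - (99q_C) = (613/2 - (1/2)q_C)q_C - (99q_C).
∂π_C/∂q_C = 415/2 - q_C = 0, so q_C = 415/2.

207.50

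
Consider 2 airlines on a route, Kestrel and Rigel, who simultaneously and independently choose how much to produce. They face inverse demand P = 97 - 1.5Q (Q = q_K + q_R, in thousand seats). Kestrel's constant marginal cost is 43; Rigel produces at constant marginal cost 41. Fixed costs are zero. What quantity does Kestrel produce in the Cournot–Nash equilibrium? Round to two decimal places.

Kestrel's profit: π_K = (97 - 1.5Q)q_K - (43q_K). Setting ∂π_K/∂q_K = 0: 54 - 3q_K - (3/2)(q_R) = 0.
Rigel's profit: π_R = (97 - 1.5Q)q_R - (41q_R). Setting ∂π_R/∂q_R = 0: 56 - 3q_R - (3/2)(q_K) = 0.
Best responses: q_K = (54 - (3/2)q_R)/3, q_R = (56 - (3/2)q_K)/3.
Substituting one into the other gives q_K = 104/9 and q_R = 116/9.

11.56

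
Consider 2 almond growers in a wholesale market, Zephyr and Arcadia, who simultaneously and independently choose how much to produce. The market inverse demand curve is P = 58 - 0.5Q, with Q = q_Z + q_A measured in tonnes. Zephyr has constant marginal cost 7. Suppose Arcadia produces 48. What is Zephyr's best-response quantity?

27

With the rival's output fixed at 48, Zephyr's profit is π_Z = (58 - (1/2)·48 - (1/2)q_Z)q_Z - (7q_Z) = (34 - (1/2)q_Z)q_Z - (7q_Z).
∂π_Z/∂q_Z = 27 - q_Z = 0, so q_Z = 27.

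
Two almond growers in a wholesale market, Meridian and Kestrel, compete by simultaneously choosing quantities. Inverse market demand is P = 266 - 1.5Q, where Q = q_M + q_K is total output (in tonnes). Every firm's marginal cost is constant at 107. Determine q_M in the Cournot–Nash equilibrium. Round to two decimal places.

35.33

Each firm earns π_i = (266 - 1.5Q)q_i - 107q_i.
Setting ∂π_i/∂q_i = 0 with rivals' quantities fixed: 159 - 3q_i - (3/2)q_j = 0.
With identical firms every q_j equals q_i, so q_j = q_i and 159 = (9/2)q_i, giving q_i = 106/3.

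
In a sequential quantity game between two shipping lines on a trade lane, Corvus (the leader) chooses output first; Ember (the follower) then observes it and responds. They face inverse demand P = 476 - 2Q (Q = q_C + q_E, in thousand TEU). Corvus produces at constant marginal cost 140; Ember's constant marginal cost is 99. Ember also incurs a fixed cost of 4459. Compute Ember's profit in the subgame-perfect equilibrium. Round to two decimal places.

Solve by backward induction. Given q_C, the follower Ember maximises π_E = (476 - 2q_C - 2q_E)q_E - 99q_E.
∂π_E/∂q_E = 377 - 2q_C - 4q_E = 0 gives the reaction function q_E = (377 - 2q_C)/4.
The leader anticipates this reaction. Substituting into P = 476 - 2Q gives P = 575/2 - q_C, so π_C = (575/2 - q_C)q_C - 140q_C.
Maximising: ∂π_C/∂q_C = 295/2 - 2q_C = 0, giving q_C = 295/4.
Then q_E = (377 - 2·(295/4))/4 = 459/8.
Price P = 476 - 2·(1049/8) = 855/4.
Ember's profit: (855/4 - 99)·(459/8) - 4459 = 2124.7813.

2124.78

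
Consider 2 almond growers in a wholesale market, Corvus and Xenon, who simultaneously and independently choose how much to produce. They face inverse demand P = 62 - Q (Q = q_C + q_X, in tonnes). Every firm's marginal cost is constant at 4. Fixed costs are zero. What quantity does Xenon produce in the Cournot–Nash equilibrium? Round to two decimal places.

Each firm earns π_i = (62 - Q)q_i - 4q_i.
First-order condition (treating rivals' output as given): 58 - 2q_i - q_j = 0.
With identical firms every q_j equals q_i, so q_j = q_i and 58 = 3q_i, giving q_i = 58/3.

19.33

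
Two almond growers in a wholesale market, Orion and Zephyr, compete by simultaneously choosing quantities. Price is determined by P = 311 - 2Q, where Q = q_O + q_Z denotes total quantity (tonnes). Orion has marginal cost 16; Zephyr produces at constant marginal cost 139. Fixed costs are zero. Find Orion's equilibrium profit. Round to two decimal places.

9706.89

Orion's profit: π_O = (311 - 2Q)q_O - (16q_O). Setting ∂π_O/∂q_O = 0: 295 - 4q_O - 2(q_Z) = 0.
Zephyr's profit: π_Z = (311 - 2Q)q_Z - (139q_Z). Setting ∂π_Z/∂q_Z = 0: 172 - 4q_Z - 2(q_O) = 0.
Best responses: q_O = (295 - 2q_Z)/4, q_Z = (172 - 2q_O)/4.
Solving the pair: q_O = 209/3, q_Z = 49/6.
Price P = 311 - 2·(467/6) = 466/3.
Orion's profit: (466/3 - 16)·(209/3) = 9706.8889.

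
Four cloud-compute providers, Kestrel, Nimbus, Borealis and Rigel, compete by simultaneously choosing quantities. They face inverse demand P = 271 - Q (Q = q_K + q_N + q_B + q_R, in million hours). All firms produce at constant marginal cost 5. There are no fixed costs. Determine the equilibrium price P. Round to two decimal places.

58.20

Each firm earns π_i = (271 - Q)q_i - 5q_i.
Setting ∂π_i/∂q_i = 0 with rivals' quantities fixed: 266 - 2q_i - Σ_{j≠i} q_j = 0.
By symmetry each firm produces the same amount; substituting Σ_{j≠i} q_j = 3q_i yields q_i = 266/5.
Total output Q = 1064/5, so price P = 271 - 1064/5 = 291/5.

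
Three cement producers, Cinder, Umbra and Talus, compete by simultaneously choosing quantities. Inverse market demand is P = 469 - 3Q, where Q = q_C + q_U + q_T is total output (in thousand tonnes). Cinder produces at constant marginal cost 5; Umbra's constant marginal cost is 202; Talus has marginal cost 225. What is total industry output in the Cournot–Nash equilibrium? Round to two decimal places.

Cinder's profit: π_C = (469 - 3Q)q_C - (5q_C). Setting ∂π_C/∂q_C = 0: 464 - 6q_C - 3(q_U + q_T) = 0.
Umbra's first-order condition: 267 - 6q_U - 3(q_C + q_T) = 0.
Talus's first-order condition: 244 - 6q_T - 3(q_C + q_U) = 0.
Adding the 3 conditions: 975 − 6Q − 6Q = 0, i.e. Q = 325/4.
Back-substituting: q_C = (464 − 975/4)/3 = 881/12, q_U = (267 − 975/4)/3 = 31/4, q_T = (244 − 975/4)/3 = 1/12.
Total output Q = 881/12 + 31/4 + 1/12 = 325/4.

81.25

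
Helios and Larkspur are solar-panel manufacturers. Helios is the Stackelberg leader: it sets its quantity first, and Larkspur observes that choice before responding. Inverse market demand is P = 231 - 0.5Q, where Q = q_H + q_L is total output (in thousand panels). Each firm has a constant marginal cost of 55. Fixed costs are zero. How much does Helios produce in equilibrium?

The follower Larkspur best-responds to any q_H: π_L = (231 - 0.5Q)q_L - 55q_L.
Follower FOC: 176 - (1/2)q_H - q_L = 0, so q_L(q_H) = (176 - (1/2)q_H).
The leader anticipates this reaction. Substituting into P = 231 - 0.5Q gives P = 143 - (1/4)q_H, so π_H = (143 - (1/4)q_H)q_H - 55q_H.
Leader FOC: 88 - (1/2)q_H = 0, so q_H = 176.
Then q_L = (176 - (1/2)·176) = 88.

176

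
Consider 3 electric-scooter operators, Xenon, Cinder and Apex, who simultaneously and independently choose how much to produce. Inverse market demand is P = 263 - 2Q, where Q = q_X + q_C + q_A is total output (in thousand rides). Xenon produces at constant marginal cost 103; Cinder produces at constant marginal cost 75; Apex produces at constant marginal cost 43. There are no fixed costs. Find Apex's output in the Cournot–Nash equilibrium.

Xenon's profit: π_X = (263 - 2Q)q_X - (103q_X). Setting ∂π_X/∂q_X = 0: 160 - 4q_X - 2(q_C + q_A) = 0.
Cinder's profit: π_C = (263 - 2Q)q_C - (75q_C). Setting ∂π_C/∂q_C = 0: 188 - 4q_C - 2(q_X + q_A) = 0.
Apex's profit: π_A = (263 - 2Q)q_A - (43q_A). Setting ∂π_A/∂q_A = 0: 220 - 4q_A - 2(q_X + q_C) = 0.
Summing all 3 equations gives 568 − 8Q = 0, hence Q = 71.
Back-substituting: q_X = (160 − 142)/2 = 9, q_C = (188 − 142)/2 = 23, q_A = (220 − 142)/2 = 39.

39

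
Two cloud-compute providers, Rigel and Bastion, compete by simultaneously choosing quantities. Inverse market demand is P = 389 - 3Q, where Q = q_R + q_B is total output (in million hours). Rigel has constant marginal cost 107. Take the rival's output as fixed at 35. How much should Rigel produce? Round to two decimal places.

29.50

With the rival's output fixed at 35, Rigel's profit is π_R = (389 - 3·35 - 3q_R)q_R - (107q_R) = (284 - 3q_R)q_R - (107q_R).
∂π_R/∂q_R = 177 - 6q_R = 0, so q_R = 59/2.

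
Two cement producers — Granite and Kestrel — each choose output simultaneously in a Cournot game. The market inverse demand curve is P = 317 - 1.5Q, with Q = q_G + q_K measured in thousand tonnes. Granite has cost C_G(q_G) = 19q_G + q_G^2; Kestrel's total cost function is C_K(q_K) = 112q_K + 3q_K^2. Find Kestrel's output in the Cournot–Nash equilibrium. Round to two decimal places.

Granite's profit: π_G = (317 - 1.5Q)q_G - (19q_G + q_G²). Setting ∂π_G/∂q_G = 0: 298 - 5q_G - (3/2)(q_K) = 0.
Kestrel's first-order condition: 205 - 9q_K - (3/2)(q_G) = 0.
Rearranging gives the reaction functions q_G = (298 - (3/2)q_K)/5 and q_K = (205 - (3/2)q_G)/9.
Substituting one into the other gives q_G = 55.5439 and q_K = 13.5205.

13.52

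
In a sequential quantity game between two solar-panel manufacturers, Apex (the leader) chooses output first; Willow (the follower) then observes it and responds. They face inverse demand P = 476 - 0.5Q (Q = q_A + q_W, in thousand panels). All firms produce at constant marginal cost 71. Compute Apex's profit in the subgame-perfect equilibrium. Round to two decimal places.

Solve by backward induction. Given q_A, the follower Willow maximises π_W = (476 - (1/2)q_A - (1/2)q_W)q_W - 71q_W.
∂π_W/∂q_W = 405 - (1/2)q_A - q_W = 0 gives the reaction function q_W = (405 - (1/2)q_A).
Apex substitutes q_W(q_A) into its own profit: π_A = q_A(476 - (1/2)q_A - (405 - (1/2)q_A)/2) - 71q_A = (547/2 - (1/4)q_A)q_A - 71q_A.
Leader FOC: 405/2 - (1/2)q_A = 0, so q_A = 405.
Then q_W = (405 - (1/2)·405) = 405/2.
Price P = 476 - (1/2)·(1215/2) = 689/4.
Apex's profit: (689/4 - 71)·405 = 41006.2500.

41006.25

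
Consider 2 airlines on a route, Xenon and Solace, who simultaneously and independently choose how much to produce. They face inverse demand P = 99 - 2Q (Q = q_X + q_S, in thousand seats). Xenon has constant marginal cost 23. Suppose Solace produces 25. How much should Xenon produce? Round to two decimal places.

6.50

With the rival's output fixed at 25, Xenon's profit is π_X = (99 - 2·25 - 2q_X)q_X - (23q_X) = (49 - 2q_X)q_X - (23q_X).
∂π_X/∂q_X = 26 - 4q_X = 0, so q_X = 13/2.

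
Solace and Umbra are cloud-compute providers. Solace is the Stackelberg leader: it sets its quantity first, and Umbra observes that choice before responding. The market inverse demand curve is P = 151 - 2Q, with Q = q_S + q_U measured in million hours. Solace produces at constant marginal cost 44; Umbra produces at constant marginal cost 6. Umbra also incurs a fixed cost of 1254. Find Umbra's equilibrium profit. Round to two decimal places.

272.28

Solve by backward induction. Given q_S, the follower Umbra maximises π_U = (151 - 2q_S - 2q_U)q_U - 6q_U.
Setting the follower's marginal profit to zero, 145 - 2q_S - 4q_U = 0, i.e. q_U = (145 - 2q_S)/4.
Solace substitutes q_U(q_S) into its own profit: π_S = q_S(151 - 2q_S - (145 - 2q_S)/2) - 44q_S = (157/2 - q_S)q_S - 44q_S.
The leader's first-order condition 69/2 - 2q_S = 0 yields q_S = 69/4.
Then q_U = (145 - 2·(69/4))/4 = 221/8.
Price P = 151 - 2·(359/8) = 245/4.
Umbra's profit: (245/4 - 6)·(221/8) - 1254 = 272.2813.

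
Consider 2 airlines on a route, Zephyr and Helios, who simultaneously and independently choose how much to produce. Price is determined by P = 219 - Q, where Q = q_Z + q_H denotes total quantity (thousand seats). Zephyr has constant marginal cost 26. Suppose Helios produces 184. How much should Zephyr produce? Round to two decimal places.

4.50

With the rival's output fixed at 184, Zephyr's profit is π_Z = (219 - 184 - q_Z)q_Z - (26q_Z) = (35 - q_Z)q_Z - (26q_Z).
∂π_Z/∂q_Z = 9 - 2q_Z = 0, so q_Z = 9/2.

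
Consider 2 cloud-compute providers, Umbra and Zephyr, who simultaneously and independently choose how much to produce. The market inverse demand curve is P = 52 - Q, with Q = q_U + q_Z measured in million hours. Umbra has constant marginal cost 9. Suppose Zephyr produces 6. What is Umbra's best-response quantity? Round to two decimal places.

With the rival's output fixed at 6, Umbra's profit is π_U = (52 - 6 - q_U)q_U - (9q_U) = (46 - q_U)q_U - (9q_U).
∂π_U/∂q_U = 37 - 2q_U = 0, so q_U = 37/2.

18.50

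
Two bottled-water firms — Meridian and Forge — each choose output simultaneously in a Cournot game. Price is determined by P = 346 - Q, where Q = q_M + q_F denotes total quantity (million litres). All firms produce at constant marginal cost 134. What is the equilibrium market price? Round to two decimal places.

A representative firm's profit is π_i = q_i(346 - Q) - 134q_i.
Setting ∂π_i/∂q_i = 0 with rivals' quantities fixed: 212 - 2q_i - q_j = 0.
With identical firms every q_j equals q_i, so q_j = q_i and 212 = 3q_i, giving q_i = 212/3.
Total output Q = 424/3, so price P = 346 - 424/3 = 614/3.

204.67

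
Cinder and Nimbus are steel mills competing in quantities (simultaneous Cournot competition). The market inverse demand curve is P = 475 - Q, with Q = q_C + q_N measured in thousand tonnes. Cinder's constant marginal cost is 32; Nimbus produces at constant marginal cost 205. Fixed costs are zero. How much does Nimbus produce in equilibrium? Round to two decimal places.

32.33

Cinder's profit: π_C = (475 - Q)q_C - (32q_C). Setting ∂π_C/∂q_C = 0: 443 - 2q_C - (q_N) = 0.
Nimbus's first-order condition: 270 - 2q_N - (q_C) = 0.
Best responses: q_C = (443 - q_N)/2, q_N = (270 - q_C)/2.
Substituting one into the other gives q_C = 616/3 and q_N = 97/3.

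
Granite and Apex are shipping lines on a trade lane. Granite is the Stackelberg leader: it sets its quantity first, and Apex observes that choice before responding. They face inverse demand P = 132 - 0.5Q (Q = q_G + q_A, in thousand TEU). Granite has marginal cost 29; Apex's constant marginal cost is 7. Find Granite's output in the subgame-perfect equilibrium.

81

Solve by backward induction. Given q_G, the follower Apex maximises π_A = (132 - (1/2)q_G - (1/2)q_A)q_A - 7q_A.
∂π_A/∂q_A = 125 - (1/2)q_G - q_A = 0 gives the reaction function q_A = (125 - (1/2)q_G).
Granite substitutes q_A(q_G) into its own profit: π_G = q_G(132 - (1/2)q_G - (125 - (1/2)q_G)/2) - 29q_G = (139/2 - (1/4)q_G)q_G - 29q_G.
Maximising: ∂π_G/∂q_G = 81/2 - (1/2)q_G = 0, giving q_G = 81.
Then q_A = (125 - (1/2)·81) = 169/2.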